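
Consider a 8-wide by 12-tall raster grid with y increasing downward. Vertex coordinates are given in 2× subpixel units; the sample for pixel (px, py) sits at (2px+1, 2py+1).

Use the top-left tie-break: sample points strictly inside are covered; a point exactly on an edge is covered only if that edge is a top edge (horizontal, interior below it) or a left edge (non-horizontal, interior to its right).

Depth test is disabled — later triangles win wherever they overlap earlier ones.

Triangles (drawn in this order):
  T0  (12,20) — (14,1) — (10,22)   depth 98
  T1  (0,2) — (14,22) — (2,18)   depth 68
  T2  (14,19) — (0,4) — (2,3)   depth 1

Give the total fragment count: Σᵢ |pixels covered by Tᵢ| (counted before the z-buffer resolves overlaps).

T0:
  2·area = 34  (B↔C swapped to make it positive)
  edge (12, 20)→(10, 22): d=(-2,2) right/bottom  bias=-1
  edge (10, 22)→(14, 1): d=(4,-21) top-left  bias=+0
  edge (14, 1)→(12, 20): d=(-2,19) right/bottom  bias=-1
    (6,3)@(13, 7): e=[24,3,7] → X
    (7,3)@(15, 7): e=[20,45,-31] → .
    (6,4)@(13, 9): e=[20,11,3] → X
    (7,4)@(15, 9): e=[16,53,-35] → .
    (6,5)@(13, 11): e=[16,19,-1] → .
    (5,8)@(11, 17): e=[8,1,25] → X
    (6,8)@(13, 17): e=[4,43,-13] → .
    (7,8)@(15, 17): e=[0,85,-51] → .  [on edge]
    (5,9)@(11, 19): e=[4,9,21] → X
    (6,9)@(13, 19): e=[0,51,-17] → .  [on edge]
    (5,10)@(11, 21): e=[0,17,17] → .  [on edge]
    (4,11)@(9, 23): e=[0,-17,51] → .  [on edge]
  covered (4 px):
    . . . . . . . .
    . . . . . . . .
    . . . . . . . .
    . . . . . . X .
    . . . . . . X .
    . . . . . . . .
    . . . . . . . .
    . . . . . . . .
    . . . . . X . .
    . . . . . X . .
    . . . . . . . .
    . . . . . . . .
T1:
  2·area = 184
  edge (0, 2)→(14, 22): d=(14,20) right/bottom  bias=-1
  edge (14, 22)→(2, 18): d=(-12,-4) top-left  bias=+0
  edge (2, 18)→(0, 2): d=(-2,-16) top-left  bias=+0
    (0,2)@(1, 5): e=[22,152,10] → X
    (1,2)@(3, 5): e=[-18,160,42] → .
    (0,3)@(1, 7): e=[50,128,6] → X
    (1,3)@(3, 7): e=[10,136,38] → X
    (2,3)@(5, 7): e=[-30,144,70] → .
    (0,4)@(1, 9): e=[78,104,2] → X
    (2,4)@(5, 9): e=[-2,120,66] → .
    (0,5)@(1, 11): e=[106,80,-2] → .
    (1,5)@(3, 11): e=[66,88,30] → X
    (2,5)@(5, 11): e=[26,96,62] → X
    (3,5)@(7, 11): e=[-14,104,94] → .
    (1,6)@(3, 13): e=[94,64,26] → X
    (2,9)@(5, 19): e=[138,0,46] → X  [on edge]
    (5,10)@(11, 21): e=[46,0,138] → X  [on edge]
  covered (24 px):
    . . . . . . . .
    . . . . . . . .
    X . . . . . . .
    X X . . . . . .
    X X . . . . . .
    . X X . . . . .
    . X X X . . . .
    . X X X X . . .
    . X X X X . . .
    . . X X X X . .
    . . . . . X X .
    . . . . . . . .
T2:
  2·area = 44
  edge (14, 19)→(0, 4): d=(-14,-15) top-left  bias=+0
  edge (0, 4)→(2, 3): d=(2,-1) top-left  bias=+0
  edge (2, 3)→(14, 19): d=(12,16) right/bottom  bias=-1
    (0,2)@(1, 5): e=[1,3,40] → X
    (1,2)@(3, 5): e=[31,5,8] → X
    (2,2)@(5, 5): e=[61,7,-24] → .
    (0,3)@(1, 7): e=[-27,7,64] → .
    (1,3)@(3, 7): e=[3,9,32] → X
    (2,3)@(5, 7): e=[33,11,0] → .  [on edge]
    (1,4)@(3, 9): e=[-25,13,56] → .
    (2,4)@(5, 9): e=[5,15,24] → X
    (3,4)@(7, 9): e=[35,17,-8] → .
    (2,5)@(5, 11): e=[-23,19,48] → .
    (3,5)@(7, 11): e=[7,21,16] → X
    (4,5)@(9, 11): e=[37,23,-16] → .
    (5,7)@(11, 15): e=[11,33,0] → .  [on edge]
  covered (6 px):
    . . . . . . . .
    . . . . . . . .
    X X . . . . . .
    . X . . . . . .
    . . X . . . . .
    . . . X . . . .
    . . . . X . . .
    . . . . . . . .
    . . . . . . . .
    . . . . . . . .
    . . . . . . . .
    . . . . . . . .

Final: 34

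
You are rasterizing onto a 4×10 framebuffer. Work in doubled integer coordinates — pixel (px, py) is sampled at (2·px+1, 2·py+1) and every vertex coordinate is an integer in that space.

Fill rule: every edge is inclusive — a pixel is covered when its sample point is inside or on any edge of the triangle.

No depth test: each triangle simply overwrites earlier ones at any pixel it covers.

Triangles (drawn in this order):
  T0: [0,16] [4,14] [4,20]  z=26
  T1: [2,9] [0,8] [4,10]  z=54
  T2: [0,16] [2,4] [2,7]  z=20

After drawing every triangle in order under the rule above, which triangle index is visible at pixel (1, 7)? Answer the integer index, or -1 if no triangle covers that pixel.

T0:
  2·area = 24
  edge (0, 16)→(4, 14): d=(4,-2) inclusive
  edge (4, 14)→(4, 20): d=(0,6) inclusive
  edge (4, 20)→(0, 16): d=(-4,-4) inclusive
    (1,7)@(3, 15): e=[2,6,16] → #
    (2,7)@(5, 15): e=[6,-6,24] → ·
    (0,8)@(1, 17): e=[6,18,0] → #  [on edge]
    (2,8)@(5, 17): e=[14,-6,16] → ·
    (0,9)@(1, 19): e=[14,18,-8] → ·
    (1,9)@(3, 19): e=[18,6,0] → #  [on edge]
    (2,9)@(5, 19): e=[22,-6,8] → ·
  covered (4 px):
    · · · ·
    · · · ·
    · · · ·
    · · · ·
    · · · ·
    · · · ·
    · · · ·
    · # · ·
    # # · ·
    · # · ·
T1:
  degenerate (2·area = 0) — covers nothing
T2:
  2·area = 6
  edge (0, 16)→(2, 4): d=(2,-12) inclusive
  edge (2, 4)→(2, 7): d=(0,3) inclusive
  edge (2, 7)→(0, 16): d=(-2,9) inclusive
    (0,5)@(1, 11): e=[2,3,1] → #
    (1,5)@(3, 11): e=[26,-3,-17] → ·
    (0,6)@(1, 13): e=[6,3,-3] → ·
  covered (1 px):
    · · · ·
    · · · ·
    · · · ·
    · · · ·
    · · · ·
    # · · ·
    · · · ·
    · · · ·
    · · · ·
    · · · ·

Z-buffer (winner per pixel, '.' = empty):
  . . . .
  . . . .
  . . . .
  . . . .
  . . . .
  2 . . .
  . . . .
  . 0 . .
  0 0 . .
  . 0 . .

Answer: 0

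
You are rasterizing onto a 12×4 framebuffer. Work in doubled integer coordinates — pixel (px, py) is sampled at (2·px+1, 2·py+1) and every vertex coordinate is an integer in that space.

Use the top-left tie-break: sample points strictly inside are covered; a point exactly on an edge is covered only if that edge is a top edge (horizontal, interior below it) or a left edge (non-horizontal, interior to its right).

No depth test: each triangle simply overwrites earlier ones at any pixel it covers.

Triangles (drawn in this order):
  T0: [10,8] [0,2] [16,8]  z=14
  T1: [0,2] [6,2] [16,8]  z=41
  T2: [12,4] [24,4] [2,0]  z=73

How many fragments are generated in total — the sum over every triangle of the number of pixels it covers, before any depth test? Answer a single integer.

T0:
  2·area = 36
  edge (10, 8)→(0, 2): d=(-10,-6) top-left  bias=+0
  edge (0, 2)→(16, 8): d=(16,6) right/bottom  bias=-1
  edge (16, 8)→(10, 8): d=(-6,0) right/bottom  bias=-1
    (2,2)@(5, 5): e=[0,18,18] → X  [on edge]
    (3,2)@(7, 5): e=[12,6,18] → X
    (4,2)@(9, 5): e=[24,-6,18] → .
    (2,3)@(5, 7): e=[-20,50,6] → .
    (3,3)@(7, 7): e=[-8,38,6] → .
    (4,3)@(9, 7): e=[4,26,6] → X
    (5,3)@(11, 7): e=[16,14,6] → X
    (6,3)@(13, 7): e=[28,2,6] → X
    (7,3)@(15, 7): e=[40,-10,6] → .
  covered (5 px):
    . . . . . . . . . . . .
    . . . . . . . . . . . .
    . . X X . . . . . . . .
    . . . . X X X . . . . .
T1:
  2·area = 36
  edge (0, 2)→(6, 2): d=(6,0) top-left  bias=+0
  edge (6, 2)→(16, 8): d=(10,6) right/bottom  bias=-1
  edge (16, 8)→(0, 2): d=(-16,-6) top-left  bias=+0
    (1,1)@(3, 3): e=[6,28,2] → X
    (2,1)@(5, 3): e=[6,16,14] → X
    (3,1)@(7, 3): e=[6,4,26] → X
    (4,1)@(9, 3): e=[6,-8,38] → .
    (1,2)@(3, 5): e=[18,48,-30] → .
    (2,2)@(5, 5): e=[18,36,-18] → .
    (3,2)@(7, 5): e=[18,24,-6] → .
    (4,2)@(9, 5): e=[18,12,6] → X
    (5,2)@(11, 5): e=[18,0,18] → .  [on edge]
    (4,3)@(9, 7): e=[30,32,-26] → .
  covered (4 px):
    . . . . . . . . . . . .
    . X X X . . . . . . . .
    . . . . X . . . . . . .
    . . . . . . . . . . . .
T2:
  2·area = 48  (B↔C swapped to make it positive)
  edge (12, 4)→(2, 0): d=(-10,-4) top-left  bias=+0
  edge (2, 0)→(24, 4): d=(22,4) right/bottom  bias=-1
  edge (24, 4)→(12, 4): d=(-12,0) right/bottom  bias=-1
    (2,0)@(5, 1): e=[2,10,36] → X
    (3,0)@(7, 1): e=[10,2,36] → X
    (4,0)@(9, 1): e=[18,-6,36] → .
    (2,1)@(5, 3): e=[-18,54,12] → .
    (3,1)@(7, 3): e=[-10,46,12] → .
    (5,1)@(11, 3): e=[6,30,12] → X
    (6,1)@(13, 3): e=[14,22,12] → X
    (7,1)@(15, 3): e=[22,14,12] → X
    (8,1)@(17, 3): e=[30,6,12] → X
    (9,1)@(19, 3): e=[38,-2,12] → .
    (5,2)@(11, 5): e=[-14,74,-12] → .
    (6,2)@(13, 5): e=[-6,66,-12] → .
  covered (6 px):
    . . X X . . . . . . . .
    . . . . . X X X X . . .
    . . . . . . . . . . . .
    . . . . . . . . . . . .

Result: 15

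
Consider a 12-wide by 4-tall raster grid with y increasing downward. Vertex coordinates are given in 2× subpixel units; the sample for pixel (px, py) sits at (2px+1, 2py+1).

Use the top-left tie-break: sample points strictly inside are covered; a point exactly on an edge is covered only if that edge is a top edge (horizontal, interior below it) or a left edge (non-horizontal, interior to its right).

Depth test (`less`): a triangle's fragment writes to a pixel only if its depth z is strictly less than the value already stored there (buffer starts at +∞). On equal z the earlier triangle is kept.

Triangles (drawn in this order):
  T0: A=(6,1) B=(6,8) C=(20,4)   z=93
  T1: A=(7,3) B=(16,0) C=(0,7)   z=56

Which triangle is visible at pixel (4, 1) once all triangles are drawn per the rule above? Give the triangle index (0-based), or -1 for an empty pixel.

T0:
  2·area = 98  (B↔C swapped to make it positive)
  edge (6, 1)→(20, 4): d=(14,3) right/bottom  bias=-1
  edge (20, 4)→(6, 8): d=(-14,4) right/bottom  bias=-1
  edge (6, 8)→(6, 1): d=(0,-7) top-left  bias=+0
    (3,1)@(7, 3): e=[25,66,7] → █
    (4,1)@(9, 3): e=[19,58,21] → █
    (5,1)@(11, 3): e=[13,50,35] → █
    (6,1)@(13, 3): e=[7,42,49] → █
    (7,1)@(15, 3): e=[1,34,63] → █
    (8,1)@(17, 3): e=[-5,26,77] → ·
    (3,2)@(7, 5): e=[53,38,7] → █
    (8,2)@(17, 5): e=[23,-2,77] → ·
    (3,3)@(7, 7): e=[81,10,7] → █
    (5,3)@(11, 7): e=[69,-6,35] → ·
    (6,3)@(13, 7): e=[63,-14,49] → ·
    (7,3)@(15, 7): e=[57,-22,63] → ·
  covered (12 px):
    · · · · · · · · · · · ·
    · · · █ █ █ █ █ · · · ·
    · · · █ █ █ █ █ · · · ·
    · · · █ █ · · · · · · ·
T1:
  2·area = 15
  edge (7, 3)→(16, 0): d=(9,-3) top-left  bias=+0
  edge (16, 0)→(0, 7): d=(-16,7) right/bottom  bias=-1
  edge (0, 7)→(7, 3): d=(7,-4) top-left  bias=+0
    (6,0)@(13, 1): e=[0,5,10] → █  [on edge]
    (7,0)@(15, 1): e=[6,-9,18] → ·
    (3,1)@(7, 3): e=[0,15,0] → █  [on edge]
    (4,1)@(9, 3): e=[6,1,8] → █
    (5,1)@(11, 3): e=[12,-13,16] → ·
    (6,1)@(13, 3): e=[18,-27,24] → ·
    (0,2)@(1, 5): e=[0,25,-10] → ·  [on edge]
    (3,2)@(7, 5): e=[18,-17,14] → ·
    (4,2)@(9, 5): e=[24,-31,22] → ·
  covered (3 px):
    · · · · · · █ · · · · ·
    · · · █ █ · · · · · · ·
    · · · · · · · · · · · ·
    · · · · · · · · · · · ·

Z-buffer (winner per pixel, '.' = empty):
  . . . . . . 1 . . . . .
  . . . 1 1 0 0 0 . . . .
  . . . 0 0 0 0 0 . . . .
  . . . 0 0 . . . . . . .

Result: 1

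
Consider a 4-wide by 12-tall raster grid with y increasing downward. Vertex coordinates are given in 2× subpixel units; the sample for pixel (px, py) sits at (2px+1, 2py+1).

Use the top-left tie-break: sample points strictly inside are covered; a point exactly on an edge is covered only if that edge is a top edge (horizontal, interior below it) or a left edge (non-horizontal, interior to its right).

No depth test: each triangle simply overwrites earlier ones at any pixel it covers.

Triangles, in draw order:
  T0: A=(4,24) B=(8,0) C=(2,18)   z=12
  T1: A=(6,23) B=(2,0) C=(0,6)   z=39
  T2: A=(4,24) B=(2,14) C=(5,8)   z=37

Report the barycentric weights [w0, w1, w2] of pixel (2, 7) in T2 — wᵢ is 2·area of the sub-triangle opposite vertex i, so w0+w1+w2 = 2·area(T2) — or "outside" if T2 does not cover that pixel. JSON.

T0:
  2·area = 72  (B↔C swapped to make it positive)
  edge (4, 24)→(2, 18): d=(-2,-6) top-left  bias=+0
  edge (2, 18)→(8, 0): d=(6,-18) top-left  bias=+0
  edge (8, 0)→(4, 24): d=(-4,24) right/bottom  bias=-1
    (3,1)@(7, 3): e=[60,0,12] → X  [on edge]
    (3,2)@(7, 5): e=[56,12,4] → X
    (3,3)@(7, 7): e=[52,24,-4] → .
    (2,4)@(5, 9): e=[36,0,36] → X  [on edge]
    (3,4)@(7, 9): e=[48,36,-12] → .
    (2,5)@(5, 11): e=[32,12,28] → X
    (3,5)@(7, 11): e=[44,48,-20] → .
    (2,6)@(5, 13): e=[28,24,20] → X
    (3,6)@(7, 13): e=[40,60,-28] → .
    (0,7)@(1, 15): e=[0,-36,108] → .  [on edge]
    (1,7)@(3, 15): e=[12,0,60] → X  [on edge]
    (3,7)@(7, 15): e=[36,72,-36] → .
    (0,10)@(1, 21): e=[-12,0,84] → .  [on edge]
    (1,10)@(3, 21): e=[0,36,36] → X  [on edge]
  covered (11 px):
    . . . .
    . . . X
    . . . X
    . . . .
    . . X .
    . . X .
    . . X .
    . X X .
    . X X .
    . X . .
    . X . .
    . . . .
T1:
  2·area = 70  (B↔C swapped to make it positive)
  edge (6, 23)→(0, 6): d=(-6,-17) top-left  bias=+0
  edge (0, 6)→(2, 0): d=(2,-6) top-left  bias=+0
  edge (2, 0)→(6, 23): d=(4,23) right/bottom  bias=-1
    (0,1)@(1, 3): e=[35,0,35] → X  [on edge]
    (1,1)@(3, 3): e=[69,12,-11] → .
    (0,2)@(1, 5): e=[23,4,43] → X
    (1,2)@(3, 5): e=[57,16,-3] → .
    (0,3)@(1, 7): e=[11,8,51] → X
    (1,3)@(3, 7): e=[45,20,5] → X
    (2,3)@(5, 7): e=[79,32,-41] → .
    (0,4)@(1, 9): e=[-1,12,59] → .
    (1,4)@(3, 9): e=[33,24,13] → X
    (2,4)@(5, 9): e=[67,36,-33] → .
    (1,5)@(3, 11): e=[21,28,21] → X
    (2,5)@(5, 11): e=[55,40,-25] → .
  covered (8 px):
    . . . .
    X . . .
    X . . .
    X X . .
    . X . .
    . X . .
    . X . .
    . . . .
    . . . .
    . . X .
    . . . .
    . . . .
T2:
  2·area = 42
  edge (4, 24)→(2, 14): d=(-2,-10) top-left  bias=+0
  edge (2, 14)→(5, 8): d=(3,-6) top-left  bias=+0
  edge (5, 8)→(4, 24): d=(-1,16) right/bottom  bias=-1
    (0,4)@(1, 9): e=[0,-21,63] → .  [on edge]
    (1,6)@(3, 13): e=[12,3,27] → X
    (2,6)@(5, 13): e=[32,15,-5] → .
    (1,7)@(3, 15): e=[8,9,25] → X
    (2,7)@(5, 15): e=[28,21,-7] → .
    (1,8)@(3, 17): e=[4,15,23] → X
    (2,8)@(5, 17): e=[24,27,-9] → .
    (1,9)@(3, 19): e=[0,21,21] → X  [on edge]
    (2,9)@(5, 19): e=[20,33,-11] → .
    (1,10)@(3, 21): e=[-4,27,19] → .
  covered (4 px):
    . . . .
    . . . .
    . . . .
    . . . .
    . . . .
    . . . .
    . X . .
    . X . .
    . X . .
    . X . .
    . . . .
    . . . .

Result: "outside"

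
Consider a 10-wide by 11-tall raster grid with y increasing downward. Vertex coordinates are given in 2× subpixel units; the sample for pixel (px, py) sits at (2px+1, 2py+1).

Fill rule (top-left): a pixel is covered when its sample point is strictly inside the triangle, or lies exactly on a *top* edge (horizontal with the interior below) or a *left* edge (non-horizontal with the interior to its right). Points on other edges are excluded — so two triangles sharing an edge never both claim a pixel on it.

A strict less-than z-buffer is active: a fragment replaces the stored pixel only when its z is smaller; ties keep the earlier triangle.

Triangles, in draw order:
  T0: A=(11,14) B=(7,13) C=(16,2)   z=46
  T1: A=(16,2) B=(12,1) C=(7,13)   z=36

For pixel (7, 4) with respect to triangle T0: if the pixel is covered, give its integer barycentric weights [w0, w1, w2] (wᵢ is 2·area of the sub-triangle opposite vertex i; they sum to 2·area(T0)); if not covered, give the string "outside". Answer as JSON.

T0:
  2·area = 53
  edge (11, 14)→(7, 13): d=(-4,-1) top-left  bias=+0
  edge (7, 13)→(16, 2): d=(9,-11) top-left  bias=+0
  edge (16, 2)→(11, 14): d=(-5,12) right/bottom  bias=-1
    (6,3)@(13, 7): e=[30,12,11] → #
    (7,3)@(15, 7): e=[32,34,-13] → ·
    (5,4)@(11, 9): e=[20,8,25] → #
    (7,4)@(15, 9): e=[24,52,-23] → ·
    (4,5)@(9, 11): e=[10,4,39] → #
    (6,5)@(13, 11): e=[14,48,-9] → ·
    (3,6)@(7, 13): e=[0,0,53] → #  [on edge]
    (6,6)@(13, 13): e=[6,66,-19] → ·
    (3,7)@(7, 15): e=[-8,18,43] → ·
    (4,7)@(9, 15): e=[-6,40,19] → ·
    (5,7)@(11, 15): e=[-4,62,-5] → ·
    (7,7)@(15, 15): e=[0,106,-53] → ·  [on edge]
  covered (8 px):
    · · · · · · · · · ·
    · · · · · · · · · ·
    · · · · · · · · · ·
    · · · · · · # · · ·
    · · · · · # # · · ·
    · · · · # # · · · ·
    · · · # # # · · · ·
    · · · · · · · · · ·
    · · · · · · · · · ·
    · · · · · · · · · ·
    · · · · · · · · · ·
T1:
  2·area = 53  (B↔C swapped to make it positive)
  edge (16, 2)→(7, 13): d=(-9,11) right/bottom  bias=-1
  edge (7, 13)→(12, 1): d=(5,-12) top-left  bias=+0
  edge (12, 1)→(16, 2): d=(4,1) right/bottom  bias=-1
    (6,1)@(13, 3): e=[24,22,7] → #
    (7,1)@(15, 3): e=[2,46,5] → #
    (8,1)@(17, 3): e=[-20,70,3] → ·
    (5,2)@(11, 5): e=[28,8,17] → #
    (7,2)@(15, 5): e=[-16,56,13] → ·
    (5,3)@(11, 7): e=[10,18,25] → #
    (6,3)@(13, 7): e=[-12,42,23] → ·
    (4,4)@(9, 9): e=[14,4,35] → #
    (5,4)@(11, 9): e=[-8,28,33] → ·
    (4,5)@(9, 11): e=[-4,14,43] → ·
    (3,6)@(7, 13): e=[0,0,53] → ·  [on edge]
  covered (6 px):
    · · · · · · · · · ·
    · · · · · · # # · ·
    · · · · · # # · · ·
    · · · · · # · · · ·
    · · · · # · · · · ·
    · · · · · · · · · ·
    · · · · · · · · · ·
    · · · · · · · · · ·
    · · · · · · · · · ·
    · · · · · · · · · ·
    · · · · · · · · · ·

Answer: "outside"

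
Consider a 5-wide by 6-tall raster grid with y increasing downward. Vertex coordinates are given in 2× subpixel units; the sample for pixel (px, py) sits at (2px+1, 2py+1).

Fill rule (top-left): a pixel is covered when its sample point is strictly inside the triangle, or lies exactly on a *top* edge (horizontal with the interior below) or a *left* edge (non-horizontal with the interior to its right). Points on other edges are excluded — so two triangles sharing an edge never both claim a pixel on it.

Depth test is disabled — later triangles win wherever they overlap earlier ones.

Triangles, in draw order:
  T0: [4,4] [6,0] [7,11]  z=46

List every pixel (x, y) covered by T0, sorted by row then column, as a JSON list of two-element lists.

T0:
  2·area = 26
  edge (4, 4)→(6, 0): d=(2,-4) top-left  bias=+0
  edge (6, 0)→(7, 11): d=(1,11) right/bottom  bias=-1
  edge (7, 11)→(4, 4): d=(-3,-7) top-left  bias=+0
    (2,1)@(5, 3): e=[2,14,10] → █
    (3,1)@(7, 3): e=[10,-8,24] → ·
    (2,2)@(5, 5): e=[6,16,4] → █
    (3,2)@(7, 5): e=[14,-6,18] → ·
    (2,3)@(5, 7): e=[10,18,-2] → ·
    (3,5)@(7, 11): e=[26,0,0] → ·  [on edge]
  covered (2 px):
    · · · · ·
    · · █ · ·
    · · █ · ·
    · · · · ·
    · · · · ·
    · · · · ·

Result: [[2,1],[2,2]]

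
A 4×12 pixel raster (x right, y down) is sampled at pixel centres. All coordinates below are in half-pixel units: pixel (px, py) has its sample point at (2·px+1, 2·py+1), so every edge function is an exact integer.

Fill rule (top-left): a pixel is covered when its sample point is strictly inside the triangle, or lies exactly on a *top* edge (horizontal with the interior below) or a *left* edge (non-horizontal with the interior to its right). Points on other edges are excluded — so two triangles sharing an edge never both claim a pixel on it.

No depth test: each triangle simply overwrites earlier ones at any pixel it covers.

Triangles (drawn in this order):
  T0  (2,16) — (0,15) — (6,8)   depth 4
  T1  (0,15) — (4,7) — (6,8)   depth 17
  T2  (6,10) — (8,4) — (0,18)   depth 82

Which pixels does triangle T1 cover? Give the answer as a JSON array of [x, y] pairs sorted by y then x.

T0:
  2·area = 20
  edge (2, 16)→(0, 15): d=(-2,-1) top-left  bias=+0
  edge (0, 15)→(6, 8): d=(6,-7) top-left  bias=+0
  edge (6, 8)→(2, 16): d=(-4,8) right/bottom  bias=-1
    (1,6)@(3, 13): e=[7,9,4] → █
    (2,6)@(5, 13): e=[9,23,-12] → ·
    (0,7)@(1, 15): e=[1,7,12] → █
    (1,7)@(3, 15): e=[3,21,-4] → ·
    (0,8)@(1, 17): e=[-3,19,4] → ·
  covered (2 px):
    · · · ·
    · · · ·
    · · · ·
    · · · ·
    · · · ·
    · · · ·
    · █ · ·
    █ · · ·
    · · · ·
    · · · ·
    · · · ·
    · · · ·
T1:
  2·area = 20
  edge (0, 15)→(4, 7): d=(4,-8) top-left  bias=+0
  edge (4, 7)→(6, 8): d=(2,1) right/bottom  bias=-1
  edge (6, 8)→(0, 15): d=(-6,7) right/bottom  bias=-1
    (3,0)@(7, 1): e=[0,-15,35] → ·  [on edge]
    (2,2)@(5, 5): e=[0,-5,25] → ·  [on edge]
    (1,4)@(3, 9): e=[0,5,15] → █  [on edge]
    (2,4)@(5, 9): e=[16,3,1] → █
    (3,4)@(7, 9): e=[32,1,-13] → ·
    (1,5)@(3, 11): e=[8,9,3] → █
    (2,5)@(5, 11): e=[24,7,-11] → ·
    (0,6)@(1, 13): e=[0,15,5] → █  [on edge]
    (1,6)@(3, 13): e=[16,13,-9] → ·
    (0,7)@(1, 15): e=[8,19,-7] → ·
  covered (4 px):
    · · · ·
    · · · ·
    · · · ·
    · · · ·
    · █ █ ·
    · █ · ·
    █ · · ·
    · · · ·
    · · · ·
    · · · ·
    · · · ·
    · · · ·
T2:
  2·area = 20  (B↔C swapped to make it positive)
  edge (6, 10)→(0, 18): d=(-6,8) right/bottom  bias=-1
  edge (0, 18)→(8, 4): d=(8,-14) top-left  bias=+0
  edge (8, 4)→(6, 10): d=(-2,6) right/bottom  bias=-1
    (3,3)@(7, 7): e=[10,10,0] → ·  [on edge]
    (2,5)@(5, 11): e=[2,14,4] → █
    (3,5)@(7, 11): e=[-14,42,-8] → ·
    (1,6)@(3, 13): e=[6,2,12] → █
    (2,6)@(5, 13): e=[-10,30,0] → ·  [on edge]
    (1,7)@(3, 15): e=[-6,18,8] → ·
    (1,9)@(3, 19): e=[-30,50,0] → ·  [on edge]
  covered (2 px):
    · · · ·
    · · · ·
    · · · ·
    · · · ·
    · · · ·
    · · █ ·
    · █ · ·
    · · · ·
    · · · ·
    · · · ·
    · · · ·
    · · · ·

Final: [[1,4],[2,4],[1,5],[0,6]]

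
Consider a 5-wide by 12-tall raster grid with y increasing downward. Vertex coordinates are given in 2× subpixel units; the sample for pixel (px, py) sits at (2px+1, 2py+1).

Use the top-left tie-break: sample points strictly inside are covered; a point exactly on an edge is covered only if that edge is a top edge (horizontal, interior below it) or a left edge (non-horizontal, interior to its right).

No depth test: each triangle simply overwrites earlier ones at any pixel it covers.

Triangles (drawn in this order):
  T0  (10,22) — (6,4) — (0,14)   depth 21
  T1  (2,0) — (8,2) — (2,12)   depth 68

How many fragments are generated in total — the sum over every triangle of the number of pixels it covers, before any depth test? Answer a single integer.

T0:
  2·area = 148  (B↔C swapped to make it positive)
  edge (10, 22)→(0, 14): d=(-10,-8) top-left  bias=+0
  edge (0, 14)→(6, 4): d=(6,-10) top-left  bias=+0
  edge (6, 4)→(10, 22): d=(4,18) right/bottom  bias=-1
    (2,3)@(5, 7): e=[110,8,30] → █
    (3,3)@(7, 7): e=[126,28,-6] → ·
    (1,4)@(3, 9): e=[74,0,74] → █  [on edge]
    (3,4)@(7, 9): e=[106,40,2] → █
    (4,4)@(9, 9): e=[122,60,-34] → ·
    (1,5)@(3, 11): e=[54,12,82] → █
    (4,5)@(9, 11): e=[102,72,-26] → ·
    (0,6)@(1, 13): e=[18,4,126] → █
    (4,6)@(9, 13): e=[82,84,-18] → ·
    (0,7)@(1, 15): e=[-2,16,134] → ·
    (1,7)@(3, 15): e=[14,36,98] → █
    (4,7)@(9, 15): e=[62,96,-10] → ·
  covered (19 px):
    · · · · ·
    · · · · ·
    · · · · ·
    · · █ · ·
    · █ █ █ ·
    · █ █ █ ·
    █ █ █ █ ·
    · █ █ █ ·
    · · █ █ ·
    · · · █ █
    · · · · █
    · · · · ·
T1:
  2·area = 72
  edge (2, 0)→(8, 2): d=(6,2) right/bottom  bias=-1
  edge (8, 2)→(2, 12): d=(-6,10) right/bottom  bias=-1
  edge (2, 12)→(2, 0): d=(0,-12) top-left  bias=+0
    (1,0)@(3, 1): e=[4,56,12] → █
    (2,0)@(5, 1): e=[0,36,36] → ·  [on edge]
    (1,1)@(3, 3): e=[16,44,12] → █
    (2,1)@(5, 3): e=[12,24,36] → █
    (3,1)@(7, 3): e=[8,4,60] → █
    (4,1)@(9, 3): e=[4,-16,84] → ·
    (1,2)@(3, 5): e=[28,32,12] → █
    (3,2)@(7, 5): e=[20,-8,60] → ·
    (1,3)@(3, 7): e=[40,20,12] → █
    (2,3)@(5, 7): e=[36,0,36] → ·  [on edge]
    (1,4)@(3, 9): e=[52,8,12] → █
    (2,4)@(5, 9): e=[48,-12,36] → ·
  covered (8 px):
    · █ · · ·
    · █ █ █ ·
    · █ █ · ·
    · █ · · ·
    · █ · · ·
    · · · · ·
    · · · · ·
    · · · · ·
    · · · · ·
    · · · · ·
    · · · · ·
    · · · · ·

Final: 27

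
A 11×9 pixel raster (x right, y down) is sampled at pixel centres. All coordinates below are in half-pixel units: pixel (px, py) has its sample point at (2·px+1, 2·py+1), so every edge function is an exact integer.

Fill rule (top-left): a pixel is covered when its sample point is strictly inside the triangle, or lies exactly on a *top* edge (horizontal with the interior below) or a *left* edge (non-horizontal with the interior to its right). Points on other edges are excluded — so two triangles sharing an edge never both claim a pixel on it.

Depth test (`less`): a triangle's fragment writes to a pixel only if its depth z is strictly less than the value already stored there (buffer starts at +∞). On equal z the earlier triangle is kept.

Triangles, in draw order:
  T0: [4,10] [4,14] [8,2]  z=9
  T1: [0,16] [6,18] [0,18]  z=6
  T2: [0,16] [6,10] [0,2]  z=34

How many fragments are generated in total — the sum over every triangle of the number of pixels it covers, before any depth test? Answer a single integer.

T0:
  2·area = 16  (B↔C swapped to make it positive)
  edge (4, 10)→(8, 2): d=(4,-8) top-left  bias=+0
  edge (8, 2)→(4, 14): d=(-4,12) right/bottom  bias=-1
  edge (4, 14)→(4, 10): d=(0,-4) top-left  bias=+0
    (3,2)@(7, 5): e=[4,0,12] → ·  [on edge]
    (2,4)@(5, 9): e=[4,8,4] → #
    (3,4)@(7, 9): e=[20,-16,12] → ·
    (2,5)@(5, 11): e=[12,0,4] → ·  [on edge]
    (1,8)@(3, 17): e=[20,0,-4] → ·  [on edge]
  covered (1 px):
    · · · · · · · · · · ·
    · · · · · · · · · · ·
    · · · · · · · · · · ·
    · · · · · · · · · · ·
    · · # · · · · · · · ·
    · · · · · · · · · · ·
    · · · · · · · · · · ·
    · · · · · · · · · · ·
    · · · · · · · · · · ·
T1:
  2·area = 12
  edge (0, 16)→(6, 18): d=(6,2) right/bottom  bias=-1
  edge (6, 18)→(0, 18): d=(-6,0) right/bottom  bias=-1
  edge (0, 18)→(0, 16): d=(0,-2) top-left  bias=+0
    (0,8)@(1, 17): e=[4,6,2] → #
    (1,8)@(3, 17): e=[0,6,6] → ·  [on edge]
  covered (1 px):
    · · · · · · · · · · ·
    · · · · · · · · · · ·
    · · · · · · · · · · ·
    · · · · · · · · · · ·
    · · · · · · · · · · ·
    · · · · · · · · · · ·
    · · · · · · · · · · ·
    · · · · · · · · · · ·
    # · · · · · · · · · ·
T2:
  2·area = 84  (B↔C swapped to make it positive)
  edge (0, 16)→(0, 2): d=(0,-14) top-left  bias=+0
  edge (0, 2)→(6, 10): d=(6,8) right/bottom  bias=-1
  edge (6, 10)→(0, 16): d=(-6,6) right/bottom  bias=-1
    (7,0)@(15, 1): e=[210,-126,0] → ·  [on edge]
    (6,1)@(13, 3): e=[182,-98,0] → ·  [on edge]
    (0,2)@(1, 5): e=[14,10,60] → #
    (1,2)@(3, 5): e=[42,-6,48] → ·
    (5,2)@(11, 5): e=[154,-70,0] → ·  [on edge]
    (0,3)@(1, 7): e=[14,22,48] → #
    (1,3)@(3, 7): e=[42,6,36] → #
    (2,3)@(5, 7): e=[70,-10,24] → ·
    (4,3)@(9, 7): e=[126,-42,0] → ·  [on edge]
    (0,4)@(1, 9): e=[14,34,36] → #
    (2,4)@(5, 9): e=[70,2,12] → #
    (3,4)@(7, 9): e=[98,-14,0] → ·  [on edge]
    (2,5)@(5, 11): e=[70,14,0] → ·  [on edge]
    (1,6)@(3, 13): e=[42,42,0] → ·  [on edge]
    (0,7)@(1, 15): e=[14,70,0] → ·  [on edge]
  covered (9 px):
    · · · · · · · · · · ·
    · · · · · · · · · · ·
    # · · · · · · · · · ·
    # # · · · · · · · · ·
    # # # · · · · · · · ·
    # # · · · · · · · · ·
    # · · · · · · · · · ·
    · · · · · · · · · · ·
    · · · · · · · · · · ·

Result: 11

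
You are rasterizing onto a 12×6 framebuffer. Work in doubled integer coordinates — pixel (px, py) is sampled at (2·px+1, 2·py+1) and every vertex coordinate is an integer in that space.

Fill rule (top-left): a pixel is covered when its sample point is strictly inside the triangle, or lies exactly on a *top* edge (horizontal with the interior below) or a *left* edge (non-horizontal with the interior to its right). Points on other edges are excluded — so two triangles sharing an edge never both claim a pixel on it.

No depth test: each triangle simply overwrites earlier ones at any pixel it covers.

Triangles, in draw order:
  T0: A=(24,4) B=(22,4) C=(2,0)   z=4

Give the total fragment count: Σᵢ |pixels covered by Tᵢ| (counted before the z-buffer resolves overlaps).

T0:
  2·area = 8
  edge (24, 4)→(22, 4): d=(-2,0) right/bottom  bias=-1
  edge (22, 4)→(2, 0): d=(-20,-4) top-left  bias=+0
  edge (2, 0)→(24, 4): d=(22,4) right/bottom  bias=-1
    (3,0)@(7, 1): e=[6,0,2] → X  [on edge]
    (4,0)@(9, 1): e=[6,8,-6] → .
    (3,1)@(7, 3): e=[2,-40,46] → .
    (8,1)@(17, 3): e=[2,0,6] → X  [on edge]
    (9,1)@(19, 3): e=[2,8,-2] → .
    (8,2)@(17, 5): e=[-2,-40,50] → .
  covered (2 px):
    . . . X . . . . . . . .
    . . . . . . . . X . . .
    . . . . . . . . . . . .
    . . . . . . . . . . . .
    . . . . . . . . . . . .
    . . . . . . . . . . . .

Result: 2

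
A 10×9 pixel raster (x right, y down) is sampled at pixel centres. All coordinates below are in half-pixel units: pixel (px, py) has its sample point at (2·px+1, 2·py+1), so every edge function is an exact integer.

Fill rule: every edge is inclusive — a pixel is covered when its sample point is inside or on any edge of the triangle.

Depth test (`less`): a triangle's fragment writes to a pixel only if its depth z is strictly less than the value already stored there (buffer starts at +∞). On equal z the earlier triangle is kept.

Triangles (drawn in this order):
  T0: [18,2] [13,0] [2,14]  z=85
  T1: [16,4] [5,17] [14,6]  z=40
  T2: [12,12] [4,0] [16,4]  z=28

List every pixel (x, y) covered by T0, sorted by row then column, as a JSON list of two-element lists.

T0:
  2·area = 92  (B↔C swapped to make it positive)
  edge (18, 2)→(2, 14): d=(-16,12) inclusive
  edge (2, 14)→(13, 0): d=(11,-14) inclusive
  edge (13, 0)→(18, 2): d=(5,2) inclusive
    (6,0)@(13, 1): e=[76,11,5] → █
    (7,0)@(15, 1): e=[52,39,1] → █
    (8,0)@(17, 1): e=[28,67,-3] → ·
    (5,1)@(11, 3): e=[68,5,19] → █
    (8,1)@(17, 3): e=[-4,89,7] → ·
    (5,2)@(11, 5): e=[36,27,29] → █
    (7,2)@(15, 5): e=[-12,83,21] → ·
    (4,3)@(9, 7): e=[28,21,43] → █
    (6,3)@(13, 7): e=[-20,77,35] → ·
    (3,4)@(7, 9): e=[20,15,57] → █
    (4,4)@(9, 9): e=[-4,43,53] → ·
    (5,4)@(11, 9): e=[-28,71,49] → ·
  covered (12 px):
    · · · · · · █ █ · ·
    · · · · · █ █ █ · ·
    · · · · · █ █ · · ·
    · · · · █ █ · · · ·
    · · · █ · · · · · ·
    · · █ · · · · · · ·
    · █ · · · · · · · ·
    · · · · · · · · · ·
    · · · · · · · · · ·
T1:
  2·area = 4
  edge (16, 4)→(5, 17): d=(-11,13) inclusive
  edge (5, 17)→(14, 6): d=(9,-11) inclusive
  edge (14, 6)→(16, 4): d=(2,-2) inclusive
    (9,0)@(19, 1): e=[-6,10,0] → ·  [on edge]
    (8,1)@(17, 3): e=[-2,6,0] → ·  [on edge]
    (7,2)@(15, 5): e=[2,2,0] → █  [on edge]
    (8,2)@(17, 5): e=[-24,24,4] → ·
    (6,3)@(13, 7): e=[6,-2,0] → ·  [on edge]
    (7,3)@(15, 7): e=[-20,20,4] → ·
    (5,4)@(11, 9): e=[10,-6,0] → ·  [on edge]
    (4,5)@(9, 11): e=[14,-10,0] → ·  [on edge]
    (3,6)@(7, 13): e=[18,-14,0] → ·  [on edge]
    (2,7)@(5, 15): e=[22,-18,0] → ·  [on edge]
    (1,8)@(3, 17): e=[26,-22,0] → ·  [on edge]
    (2,8)@(5, 17): e=[0,0,4] → █  [on edge]
  covered (2 px):
    · · · · · · · · · ·
    · · · · · · · · · ·
    · · · · · · · █ · ·
    · · · · · · · · · ·
    · · · · · · · · · ·
    · · · · · · · · · ·
    · · · · · · · · · ·
    · · · · · · · · · ·
    · · █ · · · · · · ·
T2:
  2·area = 112
  edge (12, 12)→(4, 0): d=(-8,-12) inclusive
  edge (4, 0)→(16, 4): d=(12,4) inclusive
  edge (16, 4)→(12, 12): d=(-4,8) inclusive
    (2,0)@(5, 1): e=[4,8,100] → █
    (3,0)@(7, 1): e=[28,0,84] → █  [on edge]
    (4,0)@(9, 1): e=[52,-8,68] → ·
    (2,1)@(5, 3): e=[-12,32,92] → ·
    (3,1)@(7, 3): e=[12,24,76] → █
    (4,1)@(9, 3): e=[36,16,60] → █
    (5,1)@(11, 3): e=[60,8,44] → █
    (6,1)@(13, 3): e=[84,0,28] → █  [on edge]
    (7,1)@(15, 3): e=[108,-8,12] → ·
    (3,2)@(7, 5): e=[-4,48,68] → ·
    (4,2)@(9, 5): e=[20,40,52] → █
    (7,2)@(15, 5): e=[92,16,4] → █
    (9,2)@(19, 5): e=[140,0,-28] → ·  [on edge]
  covered (15 px):
    · · █ █ · · · · · ·
    · · · █ █ █ █ · · ·
    · · · · █ █ █ █ · ·
    · · · · █ █ █ · · ·
    · · · · · █ █ · · ·
    · · · · · · · · · ·
    · · · · · · · · · ·
    · · · · · · · · · ·
    · · · · · · · · · ·

Result: [[6,0],[7,0],[5,1],[6,1],[7,1],[5,2],[6,2],[4,3],[5,3],[3,4],[2,5],[1,6]]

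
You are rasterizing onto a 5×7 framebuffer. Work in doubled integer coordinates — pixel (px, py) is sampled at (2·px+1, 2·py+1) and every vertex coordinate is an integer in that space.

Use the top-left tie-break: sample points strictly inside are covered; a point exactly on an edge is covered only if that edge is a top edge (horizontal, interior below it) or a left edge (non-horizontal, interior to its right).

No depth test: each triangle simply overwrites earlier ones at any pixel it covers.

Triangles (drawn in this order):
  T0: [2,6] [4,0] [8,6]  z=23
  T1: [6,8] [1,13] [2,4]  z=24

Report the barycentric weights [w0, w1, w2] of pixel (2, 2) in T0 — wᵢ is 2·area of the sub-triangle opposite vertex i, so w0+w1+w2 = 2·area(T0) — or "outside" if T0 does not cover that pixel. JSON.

T0:
  2·area = 36
  edge (2, 6)→(4, 0): d=(2,-6) top-left  bias=+0
  edge (4, 0)→(8, 6): d=(4,6) right/bottom  bias=-1
  edge (8, 6)→(2, 6): d=(-6,0) right/bottom  bias=-1
    (1,1)@(3, 3): e=[0,18,18] → X  [on edge]
    (2,1)@(5, 3): e=[12,6,18] → X
    (3,1)@(7, 3): e=[24,-6,18] → .
    (1,2)@(3, 5): e=[4,26,6] → X
    (3,2)@(7, 5): e=[28,2,6] → X
    (4,2)@(9, 5): e=[40,-10,6] → .
    (1,3)@(3, 7): e=[8,34,-6] → .
    (2,3)@(5, 7): e=[20,22,-6] → .
    (3,3)@(7, 7): e=[32,10,-6] → .
    (0,4)@(1, 9): e=[0,54,-18] → .  [on edge]
  covered (5 px):
    . . . . .
    . X X . .
    . X X X .
    . . . . .
    . . . . .
    . . . . .
    . . . . .
T1:
  2·area = 40
  edge (6, 8)→(1, 13): d=(-5,5) right/bottom  bias=-1
  edge (1, 13)→(2, 4): d=(1,-9) top-left  bias=+0
  edge (2, 4)→(6, 8): d=(4,4) right/bottom  bias=-1
    (0,1)@(1, 3): e=[50,-10,0] → .  [on edge]
    (1,2)@(3, 5): e=[30,10,0] → .  [on edge]
    (4,2)@(9, 5): e=[0,64,-24] → .  [on edge]
    (1,3)@(3, 7): e=[20,12,8] → X
    (2,3)@(5, 7): e=[10,30,0] → .  [on edge]
    (3,3)@(7, 7): e=[0,48,-8] → .  [on edge]
    (1,4)@(3, 9): e=[10,14,16] → X
    (2,4)@(5, 9): e=[0,32,8] → .  [on edge]
    (3,4)@(7, 9): e=[-10,50,0] → .  [on edge]
    (1,5)@(3, 11): e=[0,16,24] → .  [on edge]
    (4,5)@(9, 11): e=[-30,70,0] → .  [on edge]
    (0,6)@(1, 13): e=[0,0,40] → .  [on edge]
  covered (2 px):
    . . . . .
    . . . . .
    . . . . .
    . X . . .
    . X . . .
    . . . . .
    . . . . .

Answer: [14,6,16]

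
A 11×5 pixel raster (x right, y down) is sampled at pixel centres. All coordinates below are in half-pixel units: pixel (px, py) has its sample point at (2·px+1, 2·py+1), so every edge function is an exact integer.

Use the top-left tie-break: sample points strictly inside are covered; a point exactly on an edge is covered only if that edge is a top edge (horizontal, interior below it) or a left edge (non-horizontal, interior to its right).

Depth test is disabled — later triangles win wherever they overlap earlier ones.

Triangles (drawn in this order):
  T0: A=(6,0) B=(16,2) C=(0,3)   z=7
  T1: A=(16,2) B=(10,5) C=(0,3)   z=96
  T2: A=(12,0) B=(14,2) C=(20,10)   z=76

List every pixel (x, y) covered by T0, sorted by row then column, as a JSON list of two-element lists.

T0:
  2·area = 42
  edge (6, 0)→(16, 2): d=(10,2) right/bottom  bias=-1
  edge (16, 2)→(0, 3): d=(-16,1) right/bottom  bias=-1
  edge (0, 3)→(6, 0): d=(6,-3) top-left  bias=+0
    (2,0)@(5, 1): e=[12,27,3] → █
    (3,0)@(7, 1): e=[8,25,9] → █
    (4,0)@(9, 1): e=[4,23,15] → █
    (5,0)@(11, 1): e=[0,21,21] → ·  [on edge]
    (2,1)@(5, 3): e=[32,-5,15] → ·
    (3,1)@(7, 3): e=[28,-7,21] → ·
    (4,1)@(9, 3): e=[24,-9,27] → ·
    (10,1)@(21, 3): e=[0,-21,63] → ·  [on edge]
  covered (3 px):
    · · █ █ █ · · · · · ·
    · · · · · · · · · · ·
    · · · · · · · · · · ·
    · · · · · · · · · · ·
    · · · · · · · · · · ·
T1:
  2·area = 42
  edge (16, 2)→(10, 5): d=(-6,3) right/bottom  bias=-1
  edge (10, 5)→(0, 3): d=(-10,-2) top-left  bias=+0
  edge (0, 3)→(16, 2): d=(16,-1) top-left  bias=+0
    (0,1)@(1, 3): e=[39,2,1] → █
    (1,1)@(3, 3): e=[33,6,3] → █
    (2,1)@(5, 3): e=[27,10,5] → █
    (3,1)@(7, 3): e=[21,14,7] → █
    (4,1)@(9, 3): e=[15,18,9] → █
    (5,1)@(11, 3): e=[9,22,11] → █
    (6,1)@(13, 3): e=[3,26,13] → █
    (7,1)@(15, 3): e=[-3,30,15] → ·
    (0,2)@(1, 5): e=[27,-18,33] → ·
    (1,2)@(3, 5): e=[21,-14,35] → ·
    (2,2)@(5, 5): e=[15,-10,37] → ·
    (3,2)@(7, 5): e=[9,-6,39] → ·
  covered (7 px):
    · · · · · · · · · · ·
    █ █ █ █ █ █ █ · · · ·
    · · · · · · · · · · ·
    · · · · · · · · · · ·
    · · · · · · · · · · ·
T2:
  2·area = 4
  edge (12, 0)→(14, 2): d=(2,2) right/bottom  bias=-1
  edge (14, 2)→(20, 10): d=(6,8) right/bottom  bias=-1
  edge (20, 10)→(12, 0): d=(-8,-10) top-left  bias=+0
    (6,0)@(13, 1): e=[0,2,2] → ·  [on edge]
    (7,1)@(15, 3): e=[0,-2,6] → ·  [on edge]
    (8,2)@(17, 5): e=[0,-6,10] → ·  [on edge]
    (9,3)@(19, 7): e=[0,-10,14] → ·  [on edge]
    (10,4)@(21, 9): e=[0,-14,18] → ·  [on edge]
  covered (0 px):
    · · · · · · · · · · ·
    · · · · · · · · · · ·
    · · · · · · · · · · ·
    · · · · · · · · · · ·
    · · · · · · · · · · ·

Result: [[2,0],[3,0],[4,0]]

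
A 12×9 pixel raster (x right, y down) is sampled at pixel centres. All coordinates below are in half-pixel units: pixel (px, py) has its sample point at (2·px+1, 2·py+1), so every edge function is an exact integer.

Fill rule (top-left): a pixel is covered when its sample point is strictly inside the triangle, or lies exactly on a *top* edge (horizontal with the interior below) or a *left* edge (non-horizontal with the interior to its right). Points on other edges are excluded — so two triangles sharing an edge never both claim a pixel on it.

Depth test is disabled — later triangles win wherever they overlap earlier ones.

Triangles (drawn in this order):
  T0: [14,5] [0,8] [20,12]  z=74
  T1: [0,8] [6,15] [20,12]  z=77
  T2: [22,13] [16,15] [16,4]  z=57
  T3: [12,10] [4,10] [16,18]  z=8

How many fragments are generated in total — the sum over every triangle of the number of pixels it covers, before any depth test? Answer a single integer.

T0:
  2·area = 116  (B↔C swapped to make it positive)
  edge (14, 5)→(20, 12): d=(6,7) right/bottom  bias=-1
  edge (20, 12)→(0, 8): d=(-20,-4) top-left  bias=+0
  edge (0, 8)→(14, 5): d=(14,-3) top-left  bias=+0
    (2,3)@(5, 7): e=[75,40,1] → █
    (3,3)@(7, 7): e=[61,48,7] → █
    (4,3)@(9, 7): e=[47,56,13] → █
    (5,3)@(11, 7): e=[33,64,19] → █
    (6,3)@(13, 7): e=[19,72,25] → █
    (7,3)@(15, 7): e=[5,80,31] → █
    (8,3)@(17, 7): e=[-9,88,37] → ·
    (2,4)@(5, 9): e=[87,0,29] → █  [on edge]
    (8,4)@(17, 9): e=[3,48,65] → █
    (9,4)@(19, 9): e=[-11,56,71] → ·
    (2,5)@(5, 11): e=[99,-40,57] → ·
    (3,5)@(7, 11): e=[85,-32,63] → ·
    (7,5)@(15, 11): e=[29,0,87] → █  [on edge]
  covered (16 px):
    · · · · · · · · · · · ·
    · · · · · · · · · · · ·
    · · · · · · · · · · · ·
    · · █ █ █ █ █ █ · · · ·
    · · █ █ █ █ █ █ █ · · ·
    · · · · · · · █ █ █ · ·
    · · · · · · · · · · · ·
    · · · · · · · · · · · ·
    · · · · · · · · · · · ·
T1:
  2·area = 116  (B↔C swapped to make it positive)
  edge (0, 8)→(20, 12): d=(20,4) right/bottom  bias=-1
  edge (20, 12)→(6, 15): d=(-14,3) right/bottom  bias=-1
  edge (6, 15)→(0, 8): d=(-6,-7) top-left  bias=+0
    (0,4)@(1, 9): e=[16,99,1] → █
    (1,4)@(3, 9): e=[8,93,15] → █
    (2,4)@(5, 9): e=[0,87,29] → ·  [on edge]
    (0,5)@(1, 11): e=[56,71,-11] → ·
    (1,5)@(3, 11): e=[48,65,3] → █
    (2,5)@(5, 11): e=[40,59,17] → █
    (3,5)@(7, 11): e=[32,53,31] → █
    (4,5)@(9, 11): e=[24,47,45] → █
    (5,5)@(11, 11): e=[16,41,59] → █
    (6,5)@(13, 11): e=[8,35,73] → █
    (7,5)@(15, 11): e=[0,29,87] → ·  [on edge]
    (1,6)@(3, 13): e=[88,37,-9] → ·
  covered (14 px):
    · · · · · · · · · · · ·
    · · · · · · · · · · · ·
    · · · · · · · · · · · ·
    · · · · · · · · · · · ·
    █ █ · · · · · · · · · ·
    · █ █ █ █ █ █ · · · · ·
    · · █ █ █ █ █ █ · · · ·
    · · · · · · · · · · · ·
    · · · · · · · · · · · ·
T2:
  2·area = 66
  edge (22, 13)→(16, 15): d=(-6,2) right/bottom  bias=-1
  edge (16, 15)→(16, 4): d=(0,-11) top-left  bias=+0
  edge (16, 4)→(22, 13): d=(6,9) right/bottom  bias=-1
    (8,3)@(17, 7): e=[46,11,9] → █
    (9,3)@(19, 7): e=[42,33,-9] → ·
    (8,4)@(17, 9): e=[34,11,21] → █
    (9,4)@(19, 9): e=[30,33,3] → █
    (10,4)@(21, 9): e=[26,55,-15] → ·
    (8,5)@(17, 11): e=[22,11,33] → █
    (10,5)@(21, 11): e=[14,55,-3] → ·
    (8,6)@(17, 13): e=[10,11,45] → █
    (10,6)@(21, 13): e=[2,55,9] → █
    (11,6)@(23, 13): e=[-2,77,-9] → ·
    (8,7)@(17, 15): e=[-2,11,57] → ·
    (9,7)@(19, 15): e=[-6,33,39] → ·
  covered (8 px):
    · · · · · · · · · · · ·
    · · · · · · · · · · · ·
    · · · · · · · · · · · ·
    · · · · · · · · █ · · ·
    · · · · · · · · █ █ · ·
    · · · · · · · · █ █ · ·
    · · · · · · · · █ █ █ ·
    · · · · · · · · · · · ·
    · · · · · · · · · · · ·
T3:
  2·area = 64  (B↔C swapped to make it positive)
  edge (12, 10)→(16, 18): d=(4,8) right/bottom  bias=-1
  edge (16, 18)→(4, 10): d=(-12,-8) top-left  bias=+0
  edge (4, 10)→(12, 10): d=(8,0) top-left  bias=+0
    (3,5)@(7, 11): e=[44,12,8] → █
    (4,5)@(9, 11): e=[28,28,8] → █
    (5,5)@(11, 11): e=[12,44,8] → █
    (6,5)@(13, 11): e=[-4,60,8] → ·
    (3,6)@(7, 13): e=[52,-12,24] → ·
    (4,6)@(9, 13): e=[36,4,24] → █
    (6,6)@(13, 13): e=[4,36,24] → █
    (7,6)@(15, 13): e=[-12,52,24] → ·
    (4,7)@(9, 15): e=[44,-20,40] → ·
    (5,7)@(11, 15): e=[28,-4,40] → ·
    (6,7)@(13, 15): e=[12,12,40] → █
    (7,7)@(15, 15): e=[-4,28,40] → ·
  covered (8 px):
    · · · · · · · · · · · ·
    · · · · · · · · · · · ·
    · · · · · · · · · · · ·
    · · · · · · · · · · · ·
    · · · · · · · · · · · ·
    · · · █ █ █ · · · · · ·
    · · · · █ █ █ · · · · ·
    · · · · · · █ · · · · ·
    · · · · · · · █ · · · ·

Result: 46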